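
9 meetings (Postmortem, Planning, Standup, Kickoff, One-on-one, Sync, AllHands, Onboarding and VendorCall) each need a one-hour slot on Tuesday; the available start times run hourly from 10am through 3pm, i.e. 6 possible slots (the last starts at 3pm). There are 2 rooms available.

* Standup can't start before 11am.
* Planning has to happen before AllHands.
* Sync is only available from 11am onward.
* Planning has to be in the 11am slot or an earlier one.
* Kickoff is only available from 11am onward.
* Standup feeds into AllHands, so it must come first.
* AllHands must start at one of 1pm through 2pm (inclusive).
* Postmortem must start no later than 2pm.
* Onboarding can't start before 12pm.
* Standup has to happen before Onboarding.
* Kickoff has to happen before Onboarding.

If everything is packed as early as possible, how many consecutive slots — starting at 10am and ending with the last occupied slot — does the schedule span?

5 slots

The precedence chain requires at least 2 distinct slots.
With at most 2 per slot and 9 meetings, at least 5 slots are needed.
AllHands can't be placed before 1pm — that is slot 4 counting from 10am — so the schedule must run through at least 4 slots.
5 works (last occupied slot: 2pm): for example VendorCall in 2pm, Onboarding in 12pm, AllHands in 1pm, Kickoff in 11am, Postmortem in 10am, Planning in 10am, Standup in 11am, One-on-one in 1pm, Sync in 12pm.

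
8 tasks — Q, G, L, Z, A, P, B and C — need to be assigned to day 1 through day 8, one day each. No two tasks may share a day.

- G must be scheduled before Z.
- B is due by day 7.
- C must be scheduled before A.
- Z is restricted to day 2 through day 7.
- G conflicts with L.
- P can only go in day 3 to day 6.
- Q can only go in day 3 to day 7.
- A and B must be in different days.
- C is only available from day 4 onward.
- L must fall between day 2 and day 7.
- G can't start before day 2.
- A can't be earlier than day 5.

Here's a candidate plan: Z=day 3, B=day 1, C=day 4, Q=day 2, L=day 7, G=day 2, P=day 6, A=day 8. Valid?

A and B must be in different days — holds.
G can't start before day 2 — holds.
B is due by day 7 — holds.
C must be scheduled before A — holds.
G must be scheduled before Z — holds.
G conflicts with L — holds.
A can't be earlier than day 5 — holds.
C is only available from day 4 onward — holds.
P can only go in day 3 to day 6 — holds.
Z is restricted to day 2 through day 7 — holds.
Q can only go in day 3 to day 7 — violated.
L must fall between day 2 and day 7 — holds.
No two tasks may share a day — violated.

No. Q can only go in day 3 to day 7 is not satisfied.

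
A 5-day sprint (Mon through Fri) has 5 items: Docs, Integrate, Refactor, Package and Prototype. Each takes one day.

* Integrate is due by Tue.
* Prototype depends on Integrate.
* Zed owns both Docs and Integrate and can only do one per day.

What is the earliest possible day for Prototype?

Tue

Precedence pushes Prototype to at least Tue.
Prototype at Tue is achievable: Prototype in Tue; Refactor in Mon; Docs in Tue; Package in Mon; Integrate in Mon.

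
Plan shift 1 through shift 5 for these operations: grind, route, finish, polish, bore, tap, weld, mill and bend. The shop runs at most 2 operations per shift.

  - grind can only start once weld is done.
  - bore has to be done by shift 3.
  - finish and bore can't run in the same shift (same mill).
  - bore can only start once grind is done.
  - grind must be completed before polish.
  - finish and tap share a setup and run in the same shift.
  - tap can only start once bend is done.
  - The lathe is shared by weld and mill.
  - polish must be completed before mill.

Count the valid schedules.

Splitting on route: it can be shift 1 (3), shift 2 (3), shift 4 (2), shift 5 (2). Listing each branch's schedules as (grind, finish, polish, bore, tap, weld, mill, bend) by shift number:
route=shift 1: (2,4,3,3,4,1,5,2) (2,5,3,3,5,1,4,2) (2,5,3,3,5,1,4,4) — 3.
route=shift 2: (2,4,3,3,4,1,5,1) (2,5,3,3,5,1,4,1) (2,5,3,3,5,1,4,4) — 3.
route=shift 4: (2,5,3,3,5,1,4,1) (2,5,3,3,5,1,4,2) — 2.
route=shift 5: (2,4,3,3,4,1,5,1) (2,4,3,3,4,1,5,2) — 2.
Summing: 3 + 3 + 2 + 2 = 10.

10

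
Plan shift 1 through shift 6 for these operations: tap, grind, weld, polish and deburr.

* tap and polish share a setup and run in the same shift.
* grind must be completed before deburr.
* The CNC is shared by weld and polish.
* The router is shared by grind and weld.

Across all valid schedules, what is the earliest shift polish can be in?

polish at shift 1 is achievable: tap=shift 1; grind=shift 1; polish=shift 1; weld=shift 2; deburr=shift 2.

shift 1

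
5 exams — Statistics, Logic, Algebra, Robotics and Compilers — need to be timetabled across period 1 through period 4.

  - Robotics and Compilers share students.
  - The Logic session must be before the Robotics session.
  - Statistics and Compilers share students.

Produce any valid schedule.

Robotics -> period 2; Algebra -> period 1; Statistics -> period 1; Compilers -> period 3; Logic -> period 1

Checking: Logic(period 1) before Robotics(period 2); Statistics(period 1) != Compilers(period 3); Robotics(period 2) != Compilers(period 3).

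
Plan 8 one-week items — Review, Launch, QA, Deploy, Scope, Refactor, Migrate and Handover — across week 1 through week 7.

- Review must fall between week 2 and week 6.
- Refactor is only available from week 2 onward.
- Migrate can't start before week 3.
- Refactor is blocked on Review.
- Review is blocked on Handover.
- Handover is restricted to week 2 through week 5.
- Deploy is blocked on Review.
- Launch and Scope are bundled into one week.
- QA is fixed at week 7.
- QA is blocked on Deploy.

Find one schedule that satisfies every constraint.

QA=week 7, Refactor=week 4, Handover=week 2, Migrate=week 3, Deploy=week 4, Review=week 3, Launch=week 1, Scope=week 1

Checking: Review(week 3) before Refactor(week 4); Deploy(week 4) before QA(week 7); Review(week 3) before Deploy(week 4); Handover(week 2) before Review(week 3); Launch = Scope = week 1; Refactor=week 4 in [week 2,week 7]; Migrate=week 3 in [week 3,week 7]; Handover=week 2 in [week 2,week 5]; Review=week 3 in [week 2,week 6]; QA=week 7 in [week 7,week 7].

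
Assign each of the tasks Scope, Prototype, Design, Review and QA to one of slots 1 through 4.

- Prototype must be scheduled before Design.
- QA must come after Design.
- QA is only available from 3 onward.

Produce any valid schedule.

QA in 3, Prototype in 1, Scope in 1, Design in 2, Review in 1

Checking: Prototype(1) before Design(2); Design(2) before QA(3); QA=3 in [3,4].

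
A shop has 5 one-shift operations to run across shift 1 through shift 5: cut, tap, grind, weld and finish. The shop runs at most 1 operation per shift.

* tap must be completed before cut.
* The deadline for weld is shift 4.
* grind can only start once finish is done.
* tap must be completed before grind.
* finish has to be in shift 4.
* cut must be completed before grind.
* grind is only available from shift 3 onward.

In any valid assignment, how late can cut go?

Precedence pushes cut to at least shift 2; downstream work caps cut at shift 4.
cut at shift 3 is achievable: cut -> shift 3; weld -> shift 1; grind -> shift 5; finish -> shift 4; tap -> shift 2.
Nothing later works — the capacity limit rule out every shift after shift 3.

shift 3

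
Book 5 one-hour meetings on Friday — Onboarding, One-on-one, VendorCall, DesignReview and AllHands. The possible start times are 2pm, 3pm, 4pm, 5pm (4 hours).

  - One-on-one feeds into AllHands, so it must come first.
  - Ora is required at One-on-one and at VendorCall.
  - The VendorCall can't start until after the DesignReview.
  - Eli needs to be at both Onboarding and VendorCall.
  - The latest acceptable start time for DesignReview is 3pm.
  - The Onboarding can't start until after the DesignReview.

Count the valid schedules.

Splitting on Onboarding: it can be 3pm (11), 4pm (16), 5pm (14). Listing each branch's schedules as (One-on-one, VendorCall, DesignReview, AllHands):
Onboarding=3pm: (2pm,4pm,2pm,3pm) (2pm,4pm,2pm,4pm) (2pm,4pm,2pm,5pm) (2pm,5pm,2pm,3pm) (2pm,5pm,2pm,4pm) (2pm,5pm,2pm,5pm) (3pm,4pm,2pm,4pm) (3pm,4pm,2pm,5pm) (3pm,5pm,2pm,4pm) (3pm,5pm,2pm,5pm) (4pm,5pm,2pm,5pm) — 11.
Onboarding=4pm: (2pm,3pm,2pm,3pm) (2pm,3pm,2pm,4pm) (2pm,3pm,2pm,5pm) (2pm,5pm,2pm,3pm) (2pm,5pm,2pm,4pm) (2pm,5pm,2pm,5pm) (2pm,5pm,3pm,3pm) (2pm,5pm,3pm,4pm) (2pm,5pm,3pm,5pm) (3pm,5pm,2pm,4pm) (3pm,5pm,2pm,5pm) (3pm,5pm,3pm,4pm) (3pm,5pm,3pm,5pm) (4pm,3pm,2pm,5pm) (4pm,5pm,2pm,5pm) (4pm,5pm,3pm,5pm) — 16.
Onboarding=5pm: (2pm,3pm,2pm,3pm) (2pm,3pm,2pm,4pm) (2pm,3pm,2pm,5pm) (2pm,4pm,2pm,3pm) (2pm,4pm,2pm,4pm) (2pm,4pm,2pm,5pm) (2pm,4pm,3pm,3pm) (2pm,4pm,3pm,4pm) (2pm,4pm,3pm,5pm) (3pm,4pm,2pm,4pm) (3pm,4pm,2pm,5pm) (3pm,4pm,3pm,4pm) (3pm,4pm,3pm,5pm) (4pm,3pm,2pm,5pm) — 14.
Summing: 11 + 16 + 14 = 41.

41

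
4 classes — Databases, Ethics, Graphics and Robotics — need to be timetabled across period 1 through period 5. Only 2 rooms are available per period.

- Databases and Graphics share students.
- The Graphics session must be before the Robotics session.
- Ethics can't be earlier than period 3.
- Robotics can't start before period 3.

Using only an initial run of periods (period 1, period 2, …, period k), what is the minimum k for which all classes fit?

3 periods

The precedence chain requires at least 2 distinct periods.
With at most 2 per period and 4 classes, at least 2 periods are needed.
Ethics can't be placed before period 3, so the schedule must run through at least period 3.
3 works (last occupied period: period 3): for example Graphics -> period 1; Robotics -> period 3; Databases -> period 2; Ethics -> period 3.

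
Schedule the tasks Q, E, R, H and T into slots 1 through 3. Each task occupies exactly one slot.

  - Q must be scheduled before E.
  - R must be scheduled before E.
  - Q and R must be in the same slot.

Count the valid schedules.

27

Splitting on Q: it can be 1 (18), 2 (9). Listing each branch's schedules as (E, R, H, T):
Q=1: (2,1,1,1) (2,1,1,2) (2,1,1,3) (2,1,2,1) (2,1,2,2) (2,1,2,3) (2,1,3,1) (2,1,3,2) (2,1,3,3) (3,1,1,1) (3,1,1,2) (3,1,1,3) (3,1,2,1) (3,1,2,2) (3,1,2,3) (3,1,3,1) (3,1,3,2) (3,1,3,3) — 18.
Q=2: (3,2,1,1) (3,2,1,2) (3,2,1,3) (3,2,2,1) (3,2,2,2) (3,2,2,3) (3,2,3,1) (3,2,3,2) (3,2,3,3) — 9.
Summing: 18 + 9 = 27.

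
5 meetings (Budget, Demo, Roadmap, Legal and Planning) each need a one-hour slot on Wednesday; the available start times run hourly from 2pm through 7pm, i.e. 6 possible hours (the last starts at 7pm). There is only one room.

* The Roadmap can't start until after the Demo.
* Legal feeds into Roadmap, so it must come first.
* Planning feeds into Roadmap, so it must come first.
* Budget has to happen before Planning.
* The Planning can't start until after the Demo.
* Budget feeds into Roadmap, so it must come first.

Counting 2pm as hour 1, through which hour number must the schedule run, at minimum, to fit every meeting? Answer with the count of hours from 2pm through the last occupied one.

5

The precedence chain requires at least 3 distinct hours.
With at most 1 per hour and 5 meetings, at least 5 hours are needed.
5 works (last occupied hour: 6pm): for example Roadmap=6pm; Budget=2pm; Demo=3pm; Legal=5pm; Planning=4pm.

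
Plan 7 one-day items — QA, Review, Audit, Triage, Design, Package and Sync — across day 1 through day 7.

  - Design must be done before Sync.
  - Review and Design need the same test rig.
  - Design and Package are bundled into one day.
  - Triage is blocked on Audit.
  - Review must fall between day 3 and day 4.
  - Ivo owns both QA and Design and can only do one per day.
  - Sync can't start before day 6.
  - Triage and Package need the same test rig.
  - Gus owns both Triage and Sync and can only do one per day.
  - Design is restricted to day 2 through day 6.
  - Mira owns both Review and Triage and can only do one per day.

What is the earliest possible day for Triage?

day 2

Precedence pushes Triage to at least day 2.
Triage at day 2 is achievable: Package=day 4; QA=day 1; Audit=day 1; Review=day 3; Design=day 4; Sync=day 6; Triage=day 2.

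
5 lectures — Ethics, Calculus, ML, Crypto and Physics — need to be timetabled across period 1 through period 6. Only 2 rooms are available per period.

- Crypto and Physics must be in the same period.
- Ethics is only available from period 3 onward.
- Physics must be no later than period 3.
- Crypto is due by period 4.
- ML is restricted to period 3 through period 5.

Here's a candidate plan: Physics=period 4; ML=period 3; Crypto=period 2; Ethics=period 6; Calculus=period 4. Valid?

Crypto and Physics must be in the same period — violated.
Ethics is only available from period 3 onward — holds.
Only 2 rooms are available per period — holds.
ML is restricted to period 3 through period 5 — holds.
Physics must be no later than period 3 — violated.
Crypto is due by period 4 — holds.

Invalid. Physics must be no later than period 3.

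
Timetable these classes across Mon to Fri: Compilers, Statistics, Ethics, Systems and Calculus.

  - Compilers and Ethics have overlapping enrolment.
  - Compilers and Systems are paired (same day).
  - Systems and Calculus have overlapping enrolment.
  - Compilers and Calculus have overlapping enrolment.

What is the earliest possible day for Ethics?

Ethics at Mon is achievable: Compilers=Tue; Ethics=Mon; Statistics=Mon; Calculus=Mon; Systems=Tue.

Mon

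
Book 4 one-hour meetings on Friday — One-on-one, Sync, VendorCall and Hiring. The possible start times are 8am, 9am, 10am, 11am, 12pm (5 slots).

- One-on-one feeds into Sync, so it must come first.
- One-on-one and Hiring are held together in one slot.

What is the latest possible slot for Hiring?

11am

Hiring must be in the same slot as One-on-one, which can't be after 11am, so Hiring is at most 11am.
Hiring at 11am is achievable: Sync=12pm, VendorCall=8am, One-on-one=11am, Hiring=11am.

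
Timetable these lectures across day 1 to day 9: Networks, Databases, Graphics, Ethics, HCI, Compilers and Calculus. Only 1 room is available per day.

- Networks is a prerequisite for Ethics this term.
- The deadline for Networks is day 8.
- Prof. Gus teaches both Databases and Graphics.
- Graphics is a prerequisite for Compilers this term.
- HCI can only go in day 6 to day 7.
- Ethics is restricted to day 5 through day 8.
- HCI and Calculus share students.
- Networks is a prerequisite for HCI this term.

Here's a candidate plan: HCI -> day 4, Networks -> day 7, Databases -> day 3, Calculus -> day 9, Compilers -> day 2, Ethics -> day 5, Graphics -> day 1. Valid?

No — it violates: Networks is a prerequisite for HCI this term

Networks is a prerequisite for Ethics this term — violated.
HCI can only go in day 6 to day 7 — violated.
Networks is a prerequisite for HCI this term — violated.
Only 1 room is available per day — holds.
Prof. Gus teaches both Databases and Graphics — holds.
Graphics is a prerequisite for Compilers this term — holds.
The deadline for Networks is day 8 — holds.
HCI and Calculus share students — holds.
Ethics is restricted to day 5 through day 8 — holds.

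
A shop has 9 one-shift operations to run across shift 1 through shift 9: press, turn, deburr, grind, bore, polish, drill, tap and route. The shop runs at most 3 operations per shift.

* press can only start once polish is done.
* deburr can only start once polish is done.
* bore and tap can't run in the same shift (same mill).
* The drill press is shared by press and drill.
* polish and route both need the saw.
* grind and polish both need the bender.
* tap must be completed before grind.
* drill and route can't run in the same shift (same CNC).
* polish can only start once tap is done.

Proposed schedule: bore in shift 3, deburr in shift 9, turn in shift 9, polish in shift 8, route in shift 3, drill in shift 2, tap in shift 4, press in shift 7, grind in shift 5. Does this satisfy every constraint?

No. press can only start once polish is done is not satisfied.

polish can only start once tap is done — holds.
polish and route both need the saw — holds.
bore and tap can't run in the same shift (same mill) — holds.
grind and polish both need the bender — holds.
deburr can only start once polish is done — holds.
tap must be completed before grind — holds.
drill and route can't run in the same shift (same CNC) — holds.
The drill press is shared by press and drill — holds.
The shop runs at most 3 operations per shift — holds.
press can only start once polish is done — violated.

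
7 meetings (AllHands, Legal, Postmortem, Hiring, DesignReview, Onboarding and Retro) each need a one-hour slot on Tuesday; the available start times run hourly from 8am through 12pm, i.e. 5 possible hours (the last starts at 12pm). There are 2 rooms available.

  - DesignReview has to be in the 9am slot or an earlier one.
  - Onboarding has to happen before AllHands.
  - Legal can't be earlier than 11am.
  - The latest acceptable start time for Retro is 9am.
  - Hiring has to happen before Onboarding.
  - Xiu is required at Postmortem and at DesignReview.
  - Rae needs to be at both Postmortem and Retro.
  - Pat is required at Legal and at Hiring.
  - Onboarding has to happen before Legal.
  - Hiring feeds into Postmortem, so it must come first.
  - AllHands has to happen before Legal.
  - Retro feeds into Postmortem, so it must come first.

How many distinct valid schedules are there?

36

Splitting on AllHands: it can be 10am (12), 11am (24). Listing each branch's schedules as (Legal, Postmortem, Hiring, DesignReview, Onboarding, Retro):
AllHands=10am: (11am,10am,8am,8am,9am,9am) (11am,10am,8am,9am,9am,8am) (11am,11am,8am,8am,9am,9am) (11am,11am,8am,9am,9am,8am) (11am,12pm,8am,8am,9am,9am) (11am,12pm,8am,9am,9am,8am) (12pm,10am,8am,8am,9am,9am) (12pm,10am,8am,9am,9am,8am) (12pm,11am,8am,8am,9am,9am) (12pm,11am,8am,9am,9am,8am) (12pm,12pm,8am,8am,9am,9am) (12pm,12pm,8am,9am,9am,8am) — 12.
AllHands=11am: (12pm,10am,8am,8am,9am,9am) (12pm,10am,8am,8am,10am,9am) (12pm,10am,8am,9am,9am,8am) (12pm,10am,8am,9am,10am,8am) (12pm,10am,8am,9am,10am,9am) (12pm,10am,9am,8am,10am,8am) (12pm,10am,9am,8am,10am,9am) (12pm,10am,9am,9am,10am,8am) (12pm,11am,8am,8am,9am,9am) (12pm,11am,8am,8am,10am,9am) (12pm,11am,8am,9am,9am,8am) (12pm,11am,8am,9am,10am,8am) (12pm,11am,8am,9am,10am,9am) (12pm,11am,9am,8am,10am,8am) (12pm,11am,9am,8am,10am,9am) (12pm,11am,9am,9am,10am,8am) (12pm,12pm,8am,8am,9am,9am) (12pm,12pm,8am,8am,10am,9am) (12pm,12pm,8am,9am,9am,8am) (12pm,12pm,8am,9am,10am,8am) (12pm,12pm,8am,9am,10am,9am) (12pm,12pm,9am,8am,10am,8am) (12pm,12pm,9am,8am,10am,9am) (12pm,12pm,9am,9am,10am,8am) — 24.
Summing: 12 + 24 = 36.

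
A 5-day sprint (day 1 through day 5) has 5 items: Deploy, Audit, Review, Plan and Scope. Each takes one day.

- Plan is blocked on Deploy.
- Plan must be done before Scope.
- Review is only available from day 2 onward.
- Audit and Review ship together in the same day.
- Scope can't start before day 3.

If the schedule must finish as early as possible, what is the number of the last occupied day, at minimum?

The precedence chain requires at least 3 distinct days.
3 works (last occupied day: day 3): for example Review=day 2; Deploy=day 1; Plan=day 2; Scope=day 3; Audit=day 2.

3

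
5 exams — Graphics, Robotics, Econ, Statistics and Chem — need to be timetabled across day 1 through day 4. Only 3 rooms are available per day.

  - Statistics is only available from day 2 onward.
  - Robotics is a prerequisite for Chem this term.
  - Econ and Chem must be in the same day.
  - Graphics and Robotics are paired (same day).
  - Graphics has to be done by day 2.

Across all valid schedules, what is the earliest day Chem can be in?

Precedence pushes Chem to at least day 2.
Chem at day 2 is achievable: Robotics -> day 1; Statistics -> day 2; Chem -> day 2; Graphics -> day 1; Econ -> day 2.

day 2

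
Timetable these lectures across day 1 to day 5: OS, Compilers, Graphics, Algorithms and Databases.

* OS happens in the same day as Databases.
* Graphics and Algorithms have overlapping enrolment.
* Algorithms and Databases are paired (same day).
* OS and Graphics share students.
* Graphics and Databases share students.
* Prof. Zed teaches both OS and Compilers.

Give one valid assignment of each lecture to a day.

Algorithms=day 1; Databases=day 1; Compilers=day 2; OS=day 1; Graphics=day 2

Checking: OS(day 1) != Compilers(day 2); OS(day 1) != Graphics(day 2); Graphics(day 2) != Databases(day 1); Graphics(day 2) != Algorithms(day 1); OS = Databases = day 1; Algorithms = Databases = day 1.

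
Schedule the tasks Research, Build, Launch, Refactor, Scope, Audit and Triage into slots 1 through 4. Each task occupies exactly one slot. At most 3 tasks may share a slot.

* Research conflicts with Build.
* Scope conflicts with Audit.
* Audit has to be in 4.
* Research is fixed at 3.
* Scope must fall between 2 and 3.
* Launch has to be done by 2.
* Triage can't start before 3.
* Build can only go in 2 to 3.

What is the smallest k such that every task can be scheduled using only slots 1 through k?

4

With at most 3 per slot and 7 tasks, at least 3 slots are needed.
Audit can't be placed before 4, so the schedule must run through at least slot 4.
4 works (last occupied slot: 4): for example Triage=3, Audit=4, Scope=2, Refactor=1, Build=2, Research=3, Launch=1.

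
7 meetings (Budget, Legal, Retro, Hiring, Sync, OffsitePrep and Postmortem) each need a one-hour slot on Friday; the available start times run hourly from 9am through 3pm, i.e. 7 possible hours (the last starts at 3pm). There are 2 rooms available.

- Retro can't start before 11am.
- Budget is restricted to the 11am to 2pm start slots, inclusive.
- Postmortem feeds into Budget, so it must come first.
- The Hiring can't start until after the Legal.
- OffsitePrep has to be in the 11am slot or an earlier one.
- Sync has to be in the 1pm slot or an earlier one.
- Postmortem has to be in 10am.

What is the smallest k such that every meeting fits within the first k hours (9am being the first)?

The precedence chain requires at least 2 distinct hours.
With at most 2 per hour and 7 meetings, at least 4 hours are needed.
Budget can't be placed before 11am — that is hour 3 counting from 9am — so the schedule must run through at least 3 hours.
4 works (last occupied hour: 12pm): for example Budget=11am; Sync=12pm; Hiring=10am; Retro=11am; OffsitePrep=9am; Legal=9am; Postmortem=10am.

4 hours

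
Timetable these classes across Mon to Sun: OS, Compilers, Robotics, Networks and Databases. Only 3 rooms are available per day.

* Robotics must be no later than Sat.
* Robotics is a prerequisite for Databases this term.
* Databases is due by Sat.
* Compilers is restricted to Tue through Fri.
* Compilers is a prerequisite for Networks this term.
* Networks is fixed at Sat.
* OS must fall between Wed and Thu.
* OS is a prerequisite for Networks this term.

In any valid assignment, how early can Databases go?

Tue

Precedence pushes Databases to at least Tue; Databases's own window allows nothing later than Sat.
Databases at Tue is achievable: Compilers -> Tue; Databases -> Tue; OS -> Wed; Networks -> Sat; Robotics -> Mon.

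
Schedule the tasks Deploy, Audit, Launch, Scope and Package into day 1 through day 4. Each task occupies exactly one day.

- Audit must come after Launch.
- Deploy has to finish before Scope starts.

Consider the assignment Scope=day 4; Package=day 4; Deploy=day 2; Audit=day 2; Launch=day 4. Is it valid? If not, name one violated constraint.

Deploy has to finish before Scope starts — holds.
Audit must come after Launch — violated.

No. Audit must come after Launch is not satisfied.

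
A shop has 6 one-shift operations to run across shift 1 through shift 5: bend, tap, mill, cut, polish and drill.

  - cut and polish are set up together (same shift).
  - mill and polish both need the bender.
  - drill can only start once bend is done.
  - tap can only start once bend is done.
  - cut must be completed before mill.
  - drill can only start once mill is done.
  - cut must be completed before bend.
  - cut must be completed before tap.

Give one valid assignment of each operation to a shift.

mill -> shift 2; tap -> shift 3; drill -> shift 3; bend -> shift 2; polish -> shift 1; cut -> shift 1

Checking: cut(shift 1) before mill(shift 2); mill(shift 2) before drill(shift 3); bend(shift 2) before drill(shift 3); bend(shift 2) before tap(shift 3); cut(shift 1) before tap(shift 3); cut(shift 1) before bend(shift 2); mill(shift 2) != polish(shift 1); cut = polish = shift 1.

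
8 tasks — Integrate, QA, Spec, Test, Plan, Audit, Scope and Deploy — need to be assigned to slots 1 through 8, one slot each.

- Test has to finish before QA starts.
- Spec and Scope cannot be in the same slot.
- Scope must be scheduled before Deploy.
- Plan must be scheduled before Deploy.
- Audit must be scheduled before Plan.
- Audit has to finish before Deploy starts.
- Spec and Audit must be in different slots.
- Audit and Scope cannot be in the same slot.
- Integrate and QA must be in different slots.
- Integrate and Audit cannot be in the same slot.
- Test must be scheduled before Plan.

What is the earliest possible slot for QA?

2

Precedence pushes QA to at least 2.
QA at 2 is achievable: Integrate in 3, Spec in 3, Scope in 2, Plan in 2, Audit in 1, Test in 1, QA in 2, Deploy in 3.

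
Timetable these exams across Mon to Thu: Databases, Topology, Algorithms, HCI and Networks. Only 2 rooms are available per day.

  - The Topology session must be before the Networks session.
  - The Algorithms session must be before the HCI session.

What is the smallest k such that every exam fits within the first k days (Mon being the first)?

The precedence chain requires at least 2 distinct days.
With at most 2 per day and 5 exams, at least 3 days are needed.
3 works (last occupied day: Wed): for example Networks=Tue; Algorithms=Mon; Topology=Mon; Databases=Wed; HCI=Tue.

3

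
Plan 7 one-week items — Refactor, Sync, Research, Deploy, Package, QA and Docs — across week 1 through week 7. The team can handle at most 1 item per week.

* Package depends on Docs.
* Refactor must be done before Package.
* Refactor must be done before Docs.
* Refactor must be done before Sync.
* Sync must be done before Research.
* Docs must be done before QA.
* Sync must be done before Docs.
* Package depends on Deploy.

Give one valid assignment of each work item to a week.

Deploy -> week 4, Sync -> week 2, Refactor -> week 1, Docs -> week 3, Package -> week 5, QA -> week 7, Research -> week 6

Checking: Sync(week 2) before Research(week 6); Sync(week 2) before Docs(week 3); Refactor(week 1) before Sync(week 2); Deploy(week 4) before Package(week 5); Refactor(week 1) before Package(week 5); Docs(week 3) before Package(week 5); Docs(week 3) before QA(week 7); Refactor(week 1) before Docs(week 3); max 1 per week (cap 1).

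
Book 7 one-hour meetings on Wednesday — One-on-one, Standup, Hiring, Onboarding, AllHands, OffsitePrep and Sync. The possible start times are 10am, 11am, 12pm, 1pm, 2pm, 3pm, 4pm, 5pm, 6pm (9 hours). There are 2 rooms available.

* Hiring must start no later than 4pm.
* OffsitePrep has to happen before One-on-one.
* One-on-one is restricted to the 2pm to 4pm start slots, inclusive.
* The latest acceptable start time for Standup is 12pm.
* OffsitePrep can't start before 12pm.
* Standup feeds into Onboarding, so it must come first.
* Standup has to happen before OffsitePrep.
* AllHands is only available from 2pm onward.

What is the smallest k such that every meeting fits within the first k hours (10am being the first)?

5

The precedence chain requires at least 3 distinct hours.
With at most 2 per hour and 7 meetings, at least 4 hours are needed.
One-on-one can't be placed before 2pm — that is hour 5 counting from 10am — so the schedule must run through at least 5 hours.
5 works (last occupied hour: 2pm): for example Onboarding=11am, AllHands=2pm, OffsitePrep=12pm, Standup=10am, Hiring=10am, Sync=11am, One-on-one=2pm.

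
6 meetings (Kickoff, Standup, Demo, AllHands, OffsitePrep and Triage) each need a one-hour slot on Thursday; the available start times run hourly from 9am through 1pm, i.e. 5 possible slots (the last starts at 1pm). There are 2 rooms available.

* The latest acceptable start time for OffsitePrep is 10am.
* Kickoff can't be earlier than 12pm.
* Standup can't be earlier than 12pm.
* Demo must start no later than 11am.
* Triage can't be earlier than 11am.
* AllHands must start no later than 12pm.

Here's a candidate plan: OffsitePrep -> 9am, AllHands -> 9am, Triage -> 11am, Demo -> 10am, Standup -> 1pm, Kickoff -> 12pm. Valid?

Yes

Demo must start no later than 11am — holds.
Triage can't be earlier than 11am — holds.
There are 2 rooms available — holds.
AllHands must start no later than 12pm — holds.
Kickoff can't be earlier than 12pm — holds.
The latest acceptable start time for OffsitePrep is 10am — holds.
Standup can't be earlier than 12pm — holds.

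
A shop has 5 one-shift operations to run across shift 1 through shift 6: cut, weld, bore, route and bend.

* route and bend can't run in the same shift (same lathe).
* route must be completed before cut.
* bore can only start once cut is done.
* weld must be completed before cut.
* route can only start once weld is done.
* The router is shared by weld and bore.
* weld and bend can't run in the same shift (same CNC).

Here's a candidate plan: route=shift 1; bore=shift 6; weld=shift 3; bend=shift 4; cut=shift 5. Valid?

No. route can only start once weld is done is not satisfied.

weld and bend can't run in the same shift (same CNC) — holds.
weld must be completed before cut — holds.
route and bend can't run in the same shift (same lathe) — holds.
route must be completed before cut — holds.
The router is shared by weld and bore — holds.
bore can only start once cut is done — holds.
route can only start once weld is done — violated.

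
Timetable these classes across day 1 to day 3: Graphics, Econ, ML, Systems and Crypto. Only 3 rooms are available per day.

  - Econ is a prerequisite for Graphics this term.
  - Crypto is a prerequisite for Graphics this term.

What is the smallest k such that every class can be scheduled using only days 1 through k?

2

The precedence chain requires at least 2 distinct days.
With at most 3 per day and 5 classes, at least 2 days are needed.
2 works (last occupied day: day 2): for example Crypto=day 1; Graphics=day 2; Systems=day 2; Econ=day 1; ML=day 1.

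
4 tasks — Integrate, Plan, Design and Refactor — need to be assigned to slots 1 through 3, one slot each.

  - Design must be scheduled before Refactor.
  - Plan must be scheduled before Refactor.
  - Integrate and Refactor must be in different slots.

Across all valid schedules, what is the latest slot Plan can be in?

Downstream work caps Plan at 2.
Plan at 2 is achievable: Refactor=3, Design=1, Integrate=1, Plan=2.

2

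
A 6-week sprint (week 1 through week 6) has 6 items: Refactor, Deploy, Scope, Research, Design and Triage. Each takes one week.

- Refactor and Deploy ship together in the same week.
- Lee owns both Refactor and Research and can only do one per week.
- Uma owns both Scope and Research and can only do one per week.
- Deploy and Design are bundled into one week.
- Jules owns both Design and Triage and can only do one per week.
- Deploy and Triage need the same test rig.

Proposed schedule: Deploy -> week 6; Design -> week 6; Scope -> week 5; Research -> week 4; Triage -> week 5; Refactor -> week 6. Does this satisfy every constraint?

Lee owns both Refactor and Research and can only do one per week — holds.
Deploy and Triage need the same test rig — holds.
Uma owns both Scope and Research and can only do one per week — holds.
Deploy and Design are bundled into one week — holds.
Jules owns both Design and Triage and can only do one per week — holds.
Refactor and Deploy ship together in the same week — holds.

Yes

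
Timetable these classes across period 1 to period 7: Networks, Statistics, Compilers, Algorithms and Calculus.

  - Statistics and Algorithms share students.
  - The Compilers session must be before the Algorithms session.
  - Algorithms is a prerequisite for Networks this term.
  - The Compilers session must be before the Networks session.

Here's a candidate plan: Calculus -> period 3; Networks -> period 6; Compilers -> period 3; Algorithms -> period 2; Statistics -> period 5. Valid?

No — it violates: The Compilers session must be before the Algorithms session

The Compilers session must be before the Networks session — holds.
The Compilers session must be before the Algorithms session — violated.
Algorithms is a prerequisite for Networks this term — holds.
Statistics and Algorithms share students — holds.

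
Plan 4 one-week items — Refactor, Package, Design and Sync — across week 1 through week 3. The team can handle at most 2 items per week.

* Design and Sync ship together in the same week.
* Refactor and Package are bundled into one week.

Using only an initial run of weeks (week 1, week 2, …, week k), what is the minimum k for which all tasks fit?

With at most 2 per week and 4 tasks, at least 2 weeks are needed.
2 works (last occupied week: week 2): for example Sync=week 2; Package=week 1; Refactor=week 1; Design=week 2.

2 weeks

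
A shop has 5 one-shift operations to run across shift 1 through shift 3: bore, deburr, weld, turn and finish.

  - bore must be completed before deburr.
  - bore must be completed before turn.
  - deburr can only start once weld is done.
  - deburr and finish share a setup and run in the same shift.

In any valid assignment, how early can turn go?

shift 2

Precedence pushes turn to at least shift 2.
turn at shift 2 is achievable: weld in shift 1, turn in shift 2, bore in shift 1, deburr in shift 2, finish in shift 2.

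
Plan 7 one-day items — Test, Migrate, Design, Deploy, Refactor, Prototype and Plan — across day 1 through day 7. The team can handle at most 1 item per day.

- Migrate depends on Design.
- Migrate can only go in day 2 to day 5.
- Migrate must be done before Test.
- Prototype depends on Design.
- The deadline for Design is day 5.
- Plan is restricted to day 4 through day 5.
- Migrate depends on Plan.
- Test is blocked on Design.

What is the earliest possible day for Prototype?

Precedence pushes Prototype to at least day 2.
Prototype at day 2 is achievable: Plan=day 4; Deploy=day 3; Design=day 1; Prototype=day 2; Migrate=day 5; Test=day 6; Refactor=day 7.

day 2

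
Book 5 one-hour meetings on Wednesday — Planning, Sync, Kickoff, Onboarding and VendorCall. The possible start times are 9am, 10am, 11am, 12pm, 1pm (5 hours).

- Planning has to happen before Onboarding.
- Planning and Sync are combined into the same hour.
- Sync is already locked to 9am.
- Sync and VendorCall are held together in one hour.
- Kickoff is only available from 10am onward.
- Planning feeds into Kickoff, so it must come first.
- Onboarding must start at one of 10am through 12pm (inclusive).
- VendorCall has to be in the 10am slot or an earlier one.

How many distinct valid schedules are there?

12

Splitting on Kickoff: it can be 10am (3), 11am (3), 12pm (3), 1pm (3). Listing each branch's schedules as (Planning, Sync, Onboarding, VendorCall):
Kickoff=10am: (9am,9am,10am,9am) (9am,9am,11am,9am) (9am,9am,12pm,9am) — 3.
Kickoff=11am: (9am,9am,10am,9am) (9am,9am,11am,9am) (9am,9am,12pm,9am) — 3.
Kickoff=12pm: (9am,9am,10am,9am) (9am,9am,11am,9am) (9am,9am,12pm,9am) — 3.
Kickoff=1pm: (9am,9am,10am,9am) (9am,9am,11am,9am) (9am,9am,12pm,9am) — 3.
Summing: 3 + 3 + 3 + 3 = 12.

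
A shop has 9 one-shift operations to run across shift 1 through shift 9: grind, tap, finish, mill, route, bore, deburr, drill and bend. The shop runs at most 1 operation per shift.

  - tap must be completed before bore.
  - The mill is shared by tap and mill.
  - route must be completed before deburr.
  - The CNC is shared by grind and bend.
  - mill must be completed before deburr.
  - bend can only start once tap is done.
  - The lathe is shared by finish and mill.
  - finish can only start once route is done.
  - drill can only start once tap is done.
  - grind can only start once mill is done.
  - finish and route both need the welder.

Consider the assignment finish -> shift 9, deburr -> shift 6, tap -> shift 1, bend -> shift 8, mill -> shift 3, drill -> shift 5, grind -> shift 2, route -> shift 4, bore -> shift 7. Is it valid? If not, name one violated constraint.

The shop runs at most 1 operation per shift — holds.
mill must be completed before deburr — holds.
grind can only start once mill is done — violated.
tap must be completed before bore — holds.
route must be completed before deburr — holds.
finish can only start once route is done — holds.
The lathe is shared by finish and mill — holds.
drill can only start once tap is done — holds.
finish and route both need the welder — holds.
bend can only start once tap is done — holds.
The mill is shared by tap and mill — holds.
The CNC is shared by grind and bend — holds.

No — it violates: grind can only start once mill is done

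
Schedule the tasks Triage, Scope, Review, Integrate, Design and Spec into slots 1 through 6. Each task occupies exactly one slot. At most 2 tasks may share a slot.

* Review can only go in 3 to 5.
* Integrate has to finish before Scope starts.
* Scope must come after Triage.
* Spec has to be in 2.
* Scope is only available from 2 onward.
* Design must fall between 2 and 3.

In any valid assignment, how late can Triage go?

5

Downstream work caps Triage at 5.
Triage at 5 is achievable: Spec -> 2, Review -> 3, Design -> 2, Triage -> 5, Integrate -> 1, Scope -> 6.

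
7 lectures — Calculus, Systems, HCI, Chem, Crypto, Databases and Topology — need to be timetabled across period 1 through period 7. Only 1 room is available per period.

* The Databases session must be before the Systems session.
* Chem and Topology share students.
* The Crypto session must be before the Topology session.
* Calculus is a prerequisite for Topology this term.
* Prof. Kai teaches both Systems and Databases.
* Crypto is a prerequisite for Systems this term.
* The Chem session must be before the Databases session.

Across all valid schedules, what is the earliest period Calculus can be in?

Downstream work caps Calculus at period 6.
Calculus at period 1 is achievable: Topology -> period 6, Crypto -> period 2, HCI -> period 7, Chem -> period 3, Systems -> period 5, Calculus -> period 1, Databases -> period 4.

period 1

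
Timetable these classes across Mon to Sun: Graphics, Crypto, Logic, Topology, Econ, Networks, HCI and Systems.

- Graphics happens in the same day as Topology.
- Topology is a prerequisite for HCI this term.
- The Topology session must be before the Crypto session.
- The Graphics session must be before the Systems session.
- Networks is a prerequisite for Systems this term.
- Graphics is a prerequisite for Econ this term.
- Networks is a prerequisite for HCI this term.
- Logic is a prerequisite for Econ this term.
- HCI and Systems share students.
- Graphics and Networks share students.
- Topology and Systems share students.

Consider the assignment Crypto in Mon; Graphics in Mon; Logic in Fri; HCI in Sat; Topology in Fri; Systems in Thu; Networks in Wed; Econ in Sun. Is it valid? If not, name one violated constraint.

Invalid. The Topology session must be before the Crypto session.

Topology and Systems share students — holds.
Networks is a prerequisite for Systems this term — holds.
Graphics happens in the same day as Topology — violated.
Networks is a prerequisite for HCI this term — holds.
The Graphics session must be before the Systems session — holds.
Graphics is a prerequisite for Econ this term — holds.
The Topology session must be before the Crypto session — violated.
Topology is a prerequisite for HCI this term — holds.
Logic is a prerequisite for Econ this term — holds.
Graphics and Networks share students — holds.
HCI and Systems share students — holds.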